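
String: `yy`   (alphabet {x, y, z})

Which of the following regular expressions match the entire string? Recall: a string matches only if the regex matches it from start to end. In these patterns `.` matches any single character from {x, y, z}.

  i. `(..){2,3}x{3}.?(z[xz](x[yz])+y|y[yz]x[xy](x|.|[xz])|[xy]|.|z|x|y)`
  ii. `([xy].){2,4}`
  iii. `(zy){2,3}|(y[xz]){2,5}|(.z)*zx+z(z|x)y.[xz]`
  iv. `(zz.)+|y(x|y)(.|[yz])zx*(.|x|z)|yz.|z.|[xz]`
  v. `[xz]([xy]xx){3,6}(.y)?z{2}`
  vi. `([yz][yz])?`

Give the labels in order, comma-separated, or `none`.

i → no match
ii → no match
iii → no match
iv → no match
v → no match — must end with `z`
vi → match

vi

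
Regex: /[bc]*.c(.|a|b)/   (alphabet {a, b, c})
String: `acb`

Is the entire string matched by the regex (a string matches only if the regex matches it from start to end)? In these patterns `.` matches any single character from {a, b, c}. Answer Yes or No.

Yes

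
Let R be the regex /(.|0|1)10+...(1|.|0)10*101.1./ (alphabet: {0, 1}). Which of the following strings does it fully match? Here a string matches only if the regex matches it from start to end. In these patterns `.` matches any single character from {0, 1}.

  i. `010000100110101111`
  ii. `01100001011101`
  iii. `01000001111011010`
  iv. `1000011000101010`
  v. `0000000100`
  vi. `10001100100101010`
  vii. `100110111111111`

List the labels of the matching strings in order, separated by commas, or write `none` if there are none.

i

i → match
ii → no match
iii → no match
iv → no match
v → no match
vi → no match
vii → no match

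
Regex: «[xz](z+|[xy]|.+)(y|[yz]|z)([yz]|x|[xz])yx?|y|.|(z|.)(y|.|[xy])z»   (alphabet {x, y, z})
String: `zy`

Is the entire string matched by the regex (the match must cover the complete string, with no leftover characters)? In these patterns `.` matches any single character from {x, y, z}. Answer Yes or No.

No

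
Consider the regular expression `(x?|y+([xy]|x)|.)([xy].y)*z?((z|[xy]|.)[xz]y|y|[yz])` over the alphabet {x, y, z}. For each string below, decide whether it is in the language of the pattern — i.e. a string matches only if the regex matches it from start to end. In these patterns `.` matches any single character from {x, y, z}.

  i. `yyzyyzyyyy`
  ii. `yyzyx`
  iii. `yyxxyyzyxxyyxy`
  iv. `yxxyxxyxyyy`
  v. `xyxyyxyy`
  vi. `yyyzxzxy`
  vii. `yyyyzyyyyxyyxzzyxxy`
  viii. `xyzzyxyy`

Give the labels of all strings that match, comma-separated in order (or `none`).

i. `yyzyyzyyyy` → no match
ii. `yyzyx` → no match
iii → match
iv. `yxxyxxyxyyy` → match
v. `xyxyyxyy` → match
vi. `yyyzxzxy` → no match
vii → no match
viii. `xyzzyxyy` → no match

iii, iv, v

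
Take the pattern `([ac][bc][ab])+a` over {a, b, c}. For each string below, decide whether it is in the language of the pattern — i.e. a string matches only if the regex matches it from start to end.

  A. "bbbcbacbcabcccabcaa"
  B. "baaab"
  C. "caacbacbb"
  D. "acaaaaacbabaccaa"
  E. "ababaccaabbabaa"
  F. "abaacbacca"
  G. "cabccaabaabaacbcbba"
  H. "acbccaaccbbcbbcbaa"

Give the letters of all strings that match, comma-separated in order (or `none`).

none

A → no match
B. "baaab" → no match — must end with "a"
C. "caacbacbb" → no match — must end with "a"
D → no match
E → no match
F. "abaacbacca" → no match
G → no match
H → no match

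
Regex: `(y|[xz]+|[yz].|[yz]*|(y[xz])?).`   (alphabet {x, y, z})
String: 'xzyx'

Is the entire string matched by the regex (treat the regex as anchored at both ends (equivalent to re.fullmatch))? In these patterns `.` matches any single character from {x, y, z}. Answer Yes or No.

No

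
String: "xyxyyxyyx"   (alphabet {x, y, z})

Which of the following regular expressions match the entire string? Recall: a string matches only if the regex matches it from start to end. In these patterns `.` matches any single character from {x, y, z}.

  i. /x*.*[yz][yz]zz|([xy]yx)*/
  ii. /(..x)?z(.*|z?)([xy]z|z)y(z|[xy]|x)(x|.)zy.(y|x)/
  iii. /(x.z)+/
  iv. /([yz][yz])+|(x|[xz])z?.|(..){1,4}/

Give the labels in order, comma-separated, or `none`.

i

i → match
ii → no match
iii → no match — must end with "z"
iv → no match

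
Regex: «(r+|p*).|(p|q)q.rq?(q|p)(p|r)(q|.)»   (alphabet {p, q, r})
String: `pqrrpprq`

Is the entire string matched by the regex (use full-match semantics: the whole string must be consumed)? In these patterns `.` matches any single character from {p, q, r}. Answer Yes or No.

No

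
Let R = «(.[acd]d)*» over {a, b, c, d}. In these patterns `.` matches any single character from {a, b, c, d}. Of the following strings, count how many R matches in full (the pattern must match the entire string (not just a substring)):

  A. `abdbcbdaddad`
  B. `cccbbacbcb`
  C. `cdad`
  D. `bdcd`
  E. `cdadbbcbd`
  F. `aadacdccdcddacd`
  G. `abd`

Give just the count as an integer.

A → no match
B → no match
C → no match
D → no match
E → no match
F → match
G → no match
Total matched: 1

1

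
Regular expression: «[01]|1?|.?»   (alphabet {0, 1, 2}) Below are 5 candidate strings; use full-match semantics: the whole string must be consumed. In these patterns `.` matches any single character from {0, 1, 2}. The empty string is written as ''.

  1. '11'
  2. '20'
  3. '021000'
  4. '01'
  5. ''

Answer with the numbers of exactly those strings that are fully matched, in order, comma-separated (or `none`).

1 → no match
2 → no match
3 → no match
4 → no match
5 → match

5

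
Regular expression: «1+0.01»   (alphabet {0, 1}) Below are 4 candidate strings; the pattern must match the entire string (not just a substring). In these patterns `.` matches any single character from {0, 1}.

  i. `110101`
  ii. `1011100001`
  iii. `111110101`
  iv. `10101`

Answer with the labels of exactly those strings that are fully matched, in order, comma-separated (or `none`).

i → match
ii → no match
iii → match
iv → match

i, iii, iv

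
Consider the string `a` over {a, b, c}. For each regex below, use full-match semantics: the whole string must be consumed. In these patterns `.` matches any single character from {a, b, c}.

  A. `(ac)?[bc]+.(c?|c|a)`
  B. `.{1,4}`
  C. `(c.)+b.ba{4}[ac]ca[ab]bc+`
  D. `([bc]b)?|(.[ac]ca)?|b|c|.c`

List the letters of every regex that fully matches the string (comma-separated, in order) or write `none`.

A → no match
B → match
C → no match — must start with `c`
D → no match

B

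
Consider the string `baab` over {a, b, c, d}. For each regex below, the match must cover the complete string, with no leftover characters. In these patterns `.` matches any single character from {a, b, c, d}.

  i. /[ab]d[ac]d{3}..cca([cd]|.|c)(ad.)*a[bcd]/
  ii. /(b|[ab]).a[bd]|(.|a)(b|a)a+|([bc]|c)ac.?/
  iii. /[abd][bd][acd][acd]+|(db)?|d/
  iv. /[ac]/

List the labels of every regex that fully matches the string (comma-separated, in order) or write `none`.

i → no match
ii → match
iii → no match
iv → no match

ii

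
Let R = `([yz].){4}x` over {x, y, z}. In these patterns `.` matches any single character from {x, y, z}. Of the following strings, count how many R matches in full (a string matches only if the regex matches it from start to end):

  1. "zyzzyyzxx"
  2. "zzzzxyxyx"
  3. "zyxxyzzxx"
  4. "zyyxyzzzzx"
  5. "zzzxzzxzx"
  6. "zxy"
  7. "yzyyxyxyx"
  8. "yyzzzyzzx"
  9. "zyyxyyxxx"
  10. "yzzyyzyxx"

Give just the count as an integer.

1 → match
2 → no match
3 → no match
4 → no match
5 → no match
6 → no match — must end with "x"
7 → no match
8 → match
9 → no match
10 → match
Total matched: 3

3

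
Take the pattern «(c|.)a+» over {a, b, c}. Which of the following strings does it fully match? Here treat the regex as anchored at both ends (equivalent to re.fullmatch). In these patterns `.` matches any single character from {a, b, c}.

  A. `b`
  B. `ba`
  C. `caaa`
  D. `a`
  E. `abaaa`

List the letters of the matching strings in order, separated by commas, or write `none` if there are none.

B, C

A → no match — must end with `a`
B → match
C → match
D → no match
E → no match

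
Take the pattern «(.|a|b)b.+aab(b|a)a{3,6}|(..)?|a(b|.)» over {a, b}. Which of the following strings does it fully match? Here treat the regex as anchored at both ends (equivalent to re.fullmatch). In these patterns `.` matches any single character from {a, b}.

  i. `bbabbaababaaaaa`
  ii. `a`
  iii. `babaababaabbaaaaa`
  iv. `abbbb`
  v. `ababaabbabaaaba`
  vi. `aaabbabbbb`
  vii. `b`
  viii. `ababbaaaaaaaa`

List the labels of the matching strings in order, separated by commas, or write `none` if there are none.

i → no match
ii → no match
iii → no match
iv → no match
v → no match
vi → no match
vii → no match
viii → no match

none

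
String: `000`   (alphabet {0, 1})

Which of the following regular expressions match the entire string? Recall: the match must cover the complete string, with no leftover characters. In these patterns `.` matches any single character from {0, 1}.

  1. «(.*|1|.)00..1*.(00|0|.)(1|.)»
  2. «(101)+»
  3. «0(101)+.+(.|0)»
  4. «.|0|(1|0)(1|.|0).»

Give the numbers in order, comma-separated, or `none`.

4

1 → no match
2 → no match — must start with `101`
3 → no match — must start with `0101`
4 → match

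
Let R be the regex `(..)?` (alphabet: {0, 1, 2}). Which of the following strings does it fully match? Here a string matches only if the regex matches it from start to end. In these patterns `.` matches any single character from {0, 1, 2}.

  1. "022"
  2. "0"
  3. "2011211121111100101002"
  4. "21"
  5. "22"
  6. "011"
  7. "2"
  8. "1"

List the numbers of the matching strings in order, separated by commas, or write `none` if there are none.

1 → no match
2 → no match
3 → no match
4 → match
5 → match
6 → no match
7 → no match
8 → no match

4, 5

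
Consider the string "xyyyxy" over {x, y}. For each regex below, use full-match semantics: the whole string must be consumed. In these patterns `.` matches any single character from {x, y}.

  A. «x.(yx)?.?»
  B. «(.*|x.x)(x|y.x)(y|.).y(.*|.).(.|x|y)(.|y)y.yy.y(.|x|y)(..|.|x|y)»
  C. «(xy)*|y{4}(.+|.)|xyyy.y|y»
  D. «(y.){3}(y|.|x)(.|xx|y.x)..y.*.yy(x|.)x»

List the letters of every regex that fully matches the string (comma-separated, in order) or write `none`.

A → no match
B → no match
C → match
D → no match — must start with "y"

C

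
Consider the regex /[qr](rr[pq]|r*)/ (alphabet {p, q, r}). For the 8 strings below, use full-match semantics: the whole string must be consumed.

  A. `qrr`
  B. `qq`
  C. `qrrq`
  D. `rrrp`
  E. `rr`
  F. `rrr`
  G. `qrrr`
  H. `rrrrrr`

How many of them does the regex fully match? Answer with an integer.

7

A → match
B → no match
C → match
D → match
E → match
F → match
G → match
H → match
Total matched: 7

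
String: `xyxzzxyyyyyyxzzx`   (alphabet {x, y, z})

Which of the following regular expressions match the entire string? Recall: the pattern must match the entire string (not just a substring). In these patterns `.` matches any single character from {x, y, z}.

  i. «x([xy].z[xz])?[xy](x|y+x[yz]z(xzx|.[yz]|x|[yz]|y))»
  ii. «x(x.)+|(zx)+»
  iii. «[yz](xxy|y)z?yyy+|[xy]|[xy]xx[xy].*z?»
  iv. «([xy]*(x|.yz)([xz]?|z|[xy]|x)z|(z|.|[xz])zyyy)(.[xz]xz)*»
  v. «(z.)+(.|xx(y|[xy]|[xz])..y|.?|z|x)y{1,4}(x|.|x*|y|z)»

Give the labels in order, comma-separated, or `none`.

i

i → match
ii → no match
iii → no match
iv → no match
v → no match — must start with `z`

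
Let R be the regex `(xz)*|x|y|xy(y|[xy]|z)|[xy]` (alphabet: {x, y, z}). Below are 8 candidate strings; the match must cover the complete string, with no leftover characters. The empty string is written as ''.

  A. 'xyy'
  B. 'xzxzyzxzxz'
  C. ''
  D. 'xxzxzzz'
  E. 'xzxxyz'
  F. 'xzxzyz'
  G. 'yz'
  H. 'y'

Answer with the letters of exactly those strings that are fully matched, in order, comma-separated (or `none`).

A, C, H

A. 'xyy' → match
B. 'xzxzyzxzxz' → no match
C. '' → match
D. 'xxzxzzz' → no match
E. 'xzxxyz' → no match
F. 'xzxzyz' → no match
G. 'yz' → no match
H. 'y' → match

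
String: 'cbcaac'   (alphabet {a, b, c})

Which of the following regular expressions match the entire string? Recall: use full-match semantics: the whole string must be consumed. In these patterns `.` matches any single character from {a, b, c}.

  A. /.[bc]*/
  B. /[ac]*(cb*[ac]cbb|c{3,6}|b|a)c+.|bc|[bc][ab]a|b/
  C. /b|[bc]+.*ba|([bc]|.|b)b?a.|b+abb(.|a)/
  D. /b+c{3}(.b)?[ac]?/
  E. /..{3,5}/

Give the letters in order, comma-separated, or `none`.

A → no match
B → no match
C → no match
D → no match — must start with 'b'
E → match

E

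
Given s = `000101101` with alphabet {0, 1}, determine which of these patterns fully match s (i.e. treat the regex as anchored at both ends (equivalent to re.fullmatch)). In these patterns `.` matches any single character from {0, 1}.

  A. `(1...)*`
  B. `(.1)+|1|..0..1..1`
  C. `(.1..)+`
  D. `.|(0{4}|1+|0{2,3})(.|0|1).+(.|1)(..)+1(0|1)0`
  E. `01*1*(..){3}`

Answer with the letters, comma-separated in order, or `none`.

A → no match
B → match
C → no match
D → no match
E → no match

B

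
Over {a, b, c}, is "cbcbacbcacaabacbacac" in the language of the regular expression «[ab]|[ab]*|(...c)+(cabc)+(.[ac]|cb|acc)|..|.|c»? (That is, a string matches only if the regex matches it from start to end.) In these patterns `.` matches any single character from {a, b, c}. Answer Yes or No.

No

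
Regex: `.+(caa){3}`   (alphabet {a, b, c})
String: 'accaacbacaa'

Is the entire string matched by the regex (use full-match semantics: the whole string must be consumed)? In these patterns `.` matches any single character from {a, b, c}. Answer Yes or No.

No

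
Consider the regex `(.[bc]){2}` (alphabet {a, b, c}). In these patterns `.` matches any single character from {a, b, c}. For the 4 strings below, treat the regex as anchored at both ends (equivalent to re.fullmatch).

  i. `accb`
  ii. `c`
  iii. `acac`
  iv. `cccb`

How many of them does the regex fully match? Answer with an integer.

3

i → match
ii → no match
iii → match
iv → match
Total matched: 3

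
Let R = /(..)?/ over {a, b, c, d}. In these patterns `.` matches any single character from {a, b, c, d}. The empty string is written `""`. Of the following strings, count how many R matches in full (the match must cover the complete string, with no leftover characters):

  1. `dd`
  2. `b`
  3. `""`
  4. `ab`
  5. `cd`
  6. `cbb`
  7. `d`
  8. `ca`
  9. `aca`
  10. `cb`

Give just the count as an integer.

6

1. `dd` → match
2. `b` → no match
3. `""` → match
4. `ab` → match
5. `cd` → match
6. `cbb` → no match
7. `d` → no match
8. `ca` → match
9. `aca` → no match
10. `cb` → match
Total matched: 6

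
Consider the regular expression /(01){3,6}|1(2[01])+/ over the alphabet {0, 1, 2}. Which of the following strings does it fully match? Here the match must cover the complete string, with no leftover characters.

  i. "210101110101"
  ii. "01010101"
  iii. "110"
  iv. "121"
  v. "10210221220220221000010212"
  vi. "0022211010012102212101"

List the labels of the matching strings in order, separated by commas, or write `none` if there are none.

ii, iv

i → no match
ii → match
iii → no match
iv → match
v → no match
vi → no match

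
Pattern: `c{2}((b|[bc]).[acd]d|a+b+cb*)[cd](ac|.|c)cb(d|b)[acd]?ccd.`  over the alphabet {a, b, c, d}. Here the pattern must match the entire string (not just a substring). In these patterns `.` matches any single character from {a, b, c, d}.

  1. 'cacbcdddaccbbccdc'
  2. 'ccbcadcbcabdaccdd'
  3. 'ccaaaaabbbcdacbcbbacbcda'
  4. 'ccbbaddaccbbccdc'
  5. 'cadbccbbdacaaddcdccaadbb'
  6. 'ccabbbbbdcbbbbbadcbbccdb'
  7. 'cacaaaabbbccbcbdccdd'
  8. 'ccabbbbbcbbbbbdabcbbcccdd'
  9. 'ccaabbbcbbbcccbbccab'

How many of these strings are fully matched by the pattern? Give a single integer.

1 → no match
2 → no match
3 → no match
4 → match
5 → no match
6 → no match
7 → no match
8 → no match
9 → no match
Total matched: 1

1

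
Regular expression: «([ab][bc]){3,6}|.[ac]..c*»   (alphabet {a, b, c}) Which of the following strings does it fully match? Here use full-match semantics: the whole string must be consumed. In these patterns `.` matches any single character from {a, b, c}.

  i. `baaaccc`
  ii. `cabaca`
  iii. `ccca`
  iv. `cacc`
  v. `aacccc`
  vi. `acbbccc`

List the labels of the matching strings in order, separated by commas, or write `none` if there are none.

i. `baaaccc` → match
ii. `cabaca` → no match
iii. `ccca` → match
iv. `cacc` → match
v. `aacccc` → match
vi. `acbbccc` → match

i, iii, iv, v, vi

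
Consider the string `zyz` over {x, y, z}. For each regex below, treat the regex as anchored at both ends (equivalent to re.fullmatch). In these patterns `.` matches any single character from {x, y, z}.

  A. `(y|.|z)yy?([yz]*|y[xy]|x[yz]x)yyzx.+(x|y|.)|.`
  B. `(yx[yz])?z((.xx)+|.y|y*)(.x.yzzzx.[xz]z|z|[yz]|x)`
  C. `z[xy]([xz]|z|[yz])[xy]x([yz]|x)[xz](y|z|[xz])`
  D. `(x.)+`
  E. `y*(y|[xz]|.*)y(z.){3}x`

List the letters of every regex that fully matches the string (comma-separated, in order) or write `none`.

A → no match
B → match
C → no match
D → no match — must start with `x`
E → no match — must end with `x`

B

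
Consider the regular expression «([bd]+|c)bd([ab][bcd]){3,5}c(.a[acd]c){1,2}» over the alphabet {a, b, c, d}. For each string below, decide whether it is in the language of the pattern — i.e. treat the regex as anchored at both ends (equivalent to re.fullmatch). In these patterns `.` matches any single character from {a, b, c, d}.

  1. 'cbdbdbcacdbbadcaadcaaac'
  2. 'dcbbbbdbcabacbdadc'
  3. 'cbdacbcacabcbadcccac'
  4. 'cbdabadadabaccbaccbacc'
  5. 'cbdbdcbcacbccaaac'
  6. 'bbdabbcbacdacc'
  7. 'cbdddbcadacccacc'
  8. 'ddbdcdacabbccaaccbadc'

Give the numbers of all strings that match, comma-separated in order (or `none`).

4

1 → no match
2 → no match
3 → no match
4 → match
5 → no match
6 → no match
7 → no match
8 → no match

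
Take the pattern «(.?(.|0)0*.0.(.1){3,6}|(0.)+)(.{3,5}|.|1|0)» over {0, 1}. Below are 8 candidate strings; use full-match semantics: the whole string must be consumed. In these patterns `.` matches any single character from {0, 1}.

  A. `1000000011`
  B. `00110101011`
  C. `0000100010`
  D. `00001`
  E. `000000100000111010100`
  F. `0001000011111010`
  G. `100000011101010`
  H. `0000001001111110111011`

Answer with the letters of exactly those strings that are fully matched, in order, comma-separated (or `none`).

D, G, H

A → no match
B → no match
C → no match
D → match
E → no match
F → no match
G → match
H → match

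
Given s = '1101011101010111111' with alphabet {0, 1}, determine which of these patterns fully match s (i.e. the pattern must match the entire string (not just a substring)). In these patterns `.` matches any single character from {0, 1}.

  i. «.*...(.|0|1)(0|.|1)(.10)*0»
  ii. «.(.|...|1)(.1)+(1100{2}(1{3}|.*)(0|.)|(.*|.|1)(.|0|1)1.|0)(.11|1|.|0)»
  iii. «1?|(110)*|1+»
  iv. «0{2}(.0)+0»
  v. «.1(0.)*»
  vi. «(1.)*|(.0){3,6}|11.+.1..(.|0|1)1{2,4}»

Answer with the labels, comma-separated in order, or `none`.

i → no match — must end with '0'
ii → match
iii → no match
iv → no match — must start with '0'
v → no match
vi → match

ii, vi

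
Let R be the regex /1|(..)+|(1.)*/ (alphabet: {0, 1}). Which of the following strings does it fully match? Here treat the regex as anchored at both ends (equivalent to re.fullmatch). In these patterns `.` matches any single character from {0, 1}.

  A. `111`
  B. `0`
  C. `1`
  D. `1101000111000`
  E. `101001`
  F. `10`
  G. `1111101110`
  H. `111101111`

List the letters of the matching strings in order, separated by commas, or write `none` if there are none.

A → no match
B → no match
C → match
D → no match
E → match
F → match
G → match
H → no match

C, E, F, G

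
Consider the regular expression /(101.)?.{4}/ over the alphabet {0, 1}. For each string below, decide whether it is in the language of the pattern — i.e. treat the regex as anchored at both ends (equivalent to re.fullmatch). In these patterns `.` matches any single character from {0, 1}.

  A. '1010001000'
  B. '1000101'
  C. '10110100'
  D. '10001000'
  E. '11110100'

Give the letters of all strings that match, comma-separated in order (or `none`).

C

A → no match
B → no match
C → match
D → no match
E → no match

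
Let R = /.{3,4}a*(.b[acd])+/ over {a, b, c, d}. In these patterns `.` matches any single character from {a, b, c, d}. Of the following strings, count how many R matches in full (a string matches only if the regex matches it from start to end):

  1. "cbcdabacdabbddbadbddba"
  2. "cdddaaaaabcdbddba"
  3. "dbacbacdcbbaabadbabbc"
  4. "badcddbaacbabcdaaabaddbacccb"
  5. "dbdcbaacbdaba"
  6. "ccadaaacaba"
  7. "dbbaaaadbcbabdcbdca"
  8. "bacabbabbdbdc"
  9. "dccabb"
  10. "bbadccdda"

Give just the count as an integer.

1 → no match
2 → match
3 → no match
4 → no match
5 → no match
6 → no match
7 → no match
8 → no match
9 → no match
10 → no match
Total matched: 1

1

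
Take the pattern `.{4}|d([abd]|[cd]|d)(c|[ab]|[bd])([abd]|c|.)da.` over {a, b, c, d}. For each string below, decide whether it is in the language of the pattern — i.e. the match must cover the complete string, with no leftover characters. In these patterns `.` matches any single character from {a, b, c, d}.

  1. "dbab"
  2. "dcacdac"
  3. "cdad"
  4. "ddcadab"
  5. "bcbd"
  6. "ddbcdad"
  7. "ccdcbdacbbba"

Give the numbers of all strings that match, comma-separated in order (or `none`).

1 → match
2 → match
3 → match
4 → match
5 → match
6 → match
7 → no match

1, 2, 3, 4, 5, 6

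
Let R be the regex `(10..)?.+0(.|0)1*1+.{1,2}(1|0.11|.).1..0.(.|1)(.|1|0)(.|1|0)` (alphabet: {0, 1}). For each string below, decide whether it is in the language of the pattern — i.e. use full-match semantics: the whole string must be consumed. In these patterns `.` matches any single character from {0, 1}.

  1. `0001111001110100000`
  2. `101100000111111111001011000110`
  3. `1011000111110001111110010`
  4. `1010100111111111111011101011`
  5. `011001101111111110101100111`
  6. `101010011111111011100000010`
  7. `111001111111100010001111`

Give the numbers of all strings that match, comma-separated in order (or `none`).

1 → match
2 → match
3 → no match
4 → match
5 → no match
6 → no match
7 → match

1, 2, 4, 7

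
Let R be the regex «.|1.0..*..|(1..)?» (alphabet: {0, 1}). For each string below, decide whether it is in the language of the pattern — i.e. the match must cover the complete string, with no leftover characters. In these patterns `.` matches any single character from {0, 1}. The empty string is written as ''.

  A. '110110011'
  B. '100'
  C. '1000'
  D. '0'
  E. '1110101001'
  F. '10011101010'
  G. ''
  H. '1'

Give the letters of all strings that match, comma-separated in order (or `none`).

A → match
B → match
C → no match
D → match
E → no match
F → match
G → match
H → match

A, B, D, F, G, H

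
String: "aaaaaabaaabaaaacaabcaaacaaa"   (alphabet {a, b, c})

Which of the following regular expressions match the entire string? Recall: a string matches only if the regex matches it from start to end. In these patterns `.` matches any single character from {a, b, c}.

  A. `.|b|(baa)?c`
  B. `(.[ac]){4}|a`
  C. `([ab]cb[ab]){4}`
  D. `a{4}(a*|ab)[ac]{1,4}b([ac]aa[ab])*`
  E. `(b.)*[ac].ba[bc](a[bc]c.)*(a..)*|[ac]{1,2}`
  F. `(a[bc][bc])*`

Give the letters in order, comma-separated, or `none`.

A → no match
B → no match
C → no match
D → match
E → no match
F → no match

D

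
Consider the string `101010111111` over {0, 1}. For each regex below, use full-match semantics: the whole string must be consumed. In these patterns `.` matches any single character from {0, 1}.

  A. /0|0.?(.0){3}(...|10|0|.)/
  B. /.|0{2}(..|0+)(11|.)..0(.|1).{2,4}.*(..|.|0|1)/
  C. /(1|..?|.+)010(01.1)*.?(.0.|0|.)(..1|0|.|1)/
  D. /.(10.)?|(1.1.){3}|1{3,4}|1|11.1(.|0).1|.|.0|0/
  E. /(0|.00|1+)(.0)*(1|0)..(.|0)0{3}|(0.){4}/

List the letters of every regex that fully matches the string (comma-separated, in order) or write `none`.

A → no match — must start with `0`
B → no match
C → no match
D → match
E → no match

D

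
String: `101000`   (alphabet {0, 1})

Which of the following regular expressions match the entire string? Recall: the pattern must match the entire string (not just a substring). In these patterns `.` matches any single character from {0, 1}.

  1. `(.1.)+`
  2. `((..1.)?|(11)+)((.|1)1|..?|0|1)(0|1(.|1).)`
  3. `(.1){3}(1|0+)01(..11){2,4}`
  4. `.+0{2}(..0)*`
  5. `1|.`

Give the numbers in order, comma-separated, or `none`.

2, 4

1 → no match
2 → match
3 → no match — must end with `11`
4 → match
5 → no match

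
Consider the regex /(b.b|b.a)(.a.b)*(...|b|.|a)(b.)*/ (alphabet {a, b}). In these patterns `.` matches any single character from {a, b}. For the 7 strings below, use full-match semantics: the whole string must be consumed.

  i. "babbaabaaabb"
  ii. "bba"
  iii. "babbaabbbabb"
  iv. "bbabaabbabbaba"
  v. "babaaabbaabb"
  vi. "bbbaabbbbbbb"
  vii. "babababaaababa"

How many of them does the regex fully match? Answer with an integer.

5

i → match
ii → no match
iii → match
iv → match
v → match
vi → match
vii → no match
Total matched: 5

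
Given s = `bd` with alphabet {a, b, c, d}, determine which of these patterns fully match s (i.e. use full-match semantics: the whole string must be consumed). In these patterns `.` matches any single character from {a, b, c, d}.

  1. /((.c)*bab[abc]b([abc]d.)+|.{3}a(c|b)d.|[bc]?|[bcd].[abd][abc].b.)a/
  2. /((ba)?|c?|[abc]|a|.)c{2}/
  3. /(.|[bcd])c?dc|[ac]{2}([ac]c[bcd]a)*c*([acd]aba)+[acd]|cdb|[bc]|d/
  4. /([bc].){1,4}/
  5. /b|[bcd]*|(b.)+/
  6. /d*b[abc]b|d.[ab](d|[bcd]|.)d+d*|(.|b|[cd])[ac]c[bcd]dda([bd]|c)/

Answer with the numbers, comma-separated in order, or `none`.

4, 5

1 → no match — must end with `a`
2 → no match — must end with `c`
3 → no match
4 → match
5 → match
6 → no match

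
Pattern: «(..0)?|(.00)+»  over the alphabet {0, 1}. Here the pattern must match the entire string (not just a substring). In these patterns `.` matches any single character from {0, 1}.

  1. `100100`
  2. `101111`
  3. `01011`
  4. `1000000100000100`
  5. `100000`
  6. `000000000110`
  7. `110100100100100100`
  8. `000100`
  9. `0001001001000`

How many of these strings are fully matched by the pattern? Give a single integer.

1 → match
2 → no match
3 → no match
4 → no match
5 → match
6 → no match
7 → no match
8 → match
9 → no match
Total matched: 3

3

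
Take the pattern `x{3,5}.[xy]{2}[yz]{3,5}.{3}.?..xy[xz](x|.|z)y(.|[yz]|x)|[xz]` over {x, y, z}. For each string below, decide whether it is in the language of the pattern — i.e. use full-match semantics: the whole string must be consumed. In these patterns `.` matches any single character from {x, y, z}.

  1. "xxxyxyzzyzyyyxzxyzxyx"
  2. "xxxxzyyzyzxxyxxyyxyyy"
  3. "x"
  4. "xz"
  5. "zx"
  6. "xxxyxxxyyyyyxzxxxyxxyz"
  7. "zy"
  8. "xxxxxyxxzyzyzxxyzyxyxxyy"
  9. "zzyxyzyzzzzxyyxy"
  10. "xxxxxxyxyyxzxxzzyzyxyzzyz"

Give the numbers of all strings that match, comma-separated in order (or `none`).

1 → match
2 → no match
3 → match
4 → no match
5 → no match
6 → no match
7 → no match
8 → match
9 → no match
10 → no match

1, 3, 8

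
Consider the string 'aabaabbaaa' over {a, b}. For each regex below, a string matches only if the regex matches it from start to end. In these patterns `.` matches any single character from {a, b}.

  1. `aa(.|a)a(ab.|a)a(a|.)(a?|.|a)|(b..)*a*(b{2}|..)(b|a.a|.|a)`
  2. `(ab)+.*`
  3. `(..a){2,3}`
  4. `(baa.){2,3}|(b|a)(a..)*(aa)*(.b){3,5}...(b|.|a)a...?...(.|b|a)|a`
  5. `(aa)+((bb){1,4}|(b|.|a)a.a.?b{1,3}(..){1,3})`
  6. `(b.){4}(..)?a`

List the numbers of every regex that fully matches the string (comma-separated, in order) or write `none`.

1 → match
2 → no match — must start with 'ab'
3 → no match
4 → no match
5 → no match
6 → no match — must start with 'b'

1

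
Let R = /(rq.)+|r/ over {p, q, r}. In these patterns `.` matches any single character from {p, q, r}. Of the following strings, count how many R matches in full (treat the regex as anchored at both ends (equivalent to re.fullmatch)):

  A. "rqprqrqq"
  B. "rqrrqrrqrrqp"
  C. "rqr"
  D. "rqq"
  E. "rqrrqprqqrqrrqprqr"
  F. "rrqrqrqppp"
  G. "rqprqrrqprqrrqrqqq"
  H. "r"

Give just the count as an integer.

5

A → no match
B → match
C → match
D → match
E → match
F → no match
G → no match
H → match
Total matched: 5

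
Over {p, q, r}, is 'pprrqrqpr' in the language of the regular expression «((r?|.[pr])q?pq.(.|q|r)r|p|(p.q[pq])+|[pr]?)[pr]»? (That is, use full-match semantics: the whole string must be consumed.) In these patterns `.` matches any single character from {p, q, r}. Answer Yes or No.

No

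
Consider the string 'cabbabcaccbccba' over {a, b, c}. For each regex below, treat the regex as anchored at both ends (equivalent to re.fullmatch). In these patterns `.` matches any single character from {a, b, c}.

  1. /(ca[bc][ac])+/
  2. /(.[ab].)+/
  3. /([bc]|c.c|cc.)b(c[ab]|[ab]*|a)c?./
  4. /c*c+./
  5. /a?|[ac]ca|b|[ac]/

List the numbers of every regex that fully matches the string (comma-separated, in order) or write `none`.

1 → no match
2 → match
3 → no match
4 → no match
5 → no match

2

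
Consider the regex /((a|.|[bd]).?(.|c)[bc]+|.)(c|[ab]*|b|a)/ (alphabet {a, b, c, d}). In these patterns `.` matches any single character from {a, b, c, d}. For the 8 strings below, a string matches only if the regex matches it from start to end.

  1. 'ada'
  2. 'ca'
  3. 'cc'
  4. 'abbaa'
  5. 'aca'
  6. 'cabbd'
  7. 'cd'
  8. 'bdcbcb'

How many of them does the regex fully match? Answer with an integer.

1. 'ada' → no match
2. 'ca' → match
3. 'cc' → match
4. 'abbaa' → match
5. 'aca' → no match
6. 'cabbd' → no match
7. 'cd' → no match
8. 'bdcbcb' → match
Total matched: 4

4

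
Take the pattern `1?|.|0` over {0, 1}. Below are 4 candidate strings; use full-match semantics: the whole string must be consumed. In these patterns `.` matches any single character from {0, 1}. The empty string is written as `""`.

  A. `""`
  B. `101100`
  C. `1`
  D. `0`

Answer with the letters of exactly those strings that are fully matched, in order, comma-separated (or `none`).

A → match
B → no match
C → match
D → match

A, C, D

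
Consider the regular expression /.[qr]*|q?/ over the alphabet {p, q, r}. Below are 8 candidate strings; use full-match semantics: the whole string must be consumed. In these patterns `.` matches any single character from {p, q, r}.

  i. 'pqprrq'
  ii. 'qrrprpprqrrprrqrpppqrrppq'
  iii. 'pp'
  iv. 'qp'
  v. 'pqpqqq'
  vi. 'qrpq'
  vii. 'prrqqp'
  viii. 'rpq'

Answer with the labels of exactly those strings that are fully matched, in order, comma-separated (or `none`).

i → no match
ii → no match
iii → no match
iv → no match
v → no match
vi → no match
vii → no match
viii → no match

none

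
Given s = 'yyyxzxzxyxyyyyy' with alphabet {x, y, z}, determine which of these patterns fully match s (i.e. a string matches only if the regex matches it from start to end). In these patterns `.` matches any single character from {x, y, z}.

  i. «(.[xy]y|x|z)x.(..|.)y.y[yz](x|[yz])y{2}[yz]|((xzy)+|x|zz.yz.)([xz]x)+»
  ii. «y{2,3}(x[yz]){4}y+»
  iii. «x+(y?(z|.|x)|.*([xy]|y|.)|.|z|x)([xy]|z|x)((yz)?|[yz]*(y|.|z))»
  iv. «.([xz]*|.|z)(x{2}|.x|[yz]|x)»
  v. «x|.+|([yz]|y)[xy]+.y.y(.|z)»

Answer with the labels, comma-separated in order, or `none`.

i → no match
ii → match
iii → no match — must start with 'x'
iv → no match
v → match

ii, v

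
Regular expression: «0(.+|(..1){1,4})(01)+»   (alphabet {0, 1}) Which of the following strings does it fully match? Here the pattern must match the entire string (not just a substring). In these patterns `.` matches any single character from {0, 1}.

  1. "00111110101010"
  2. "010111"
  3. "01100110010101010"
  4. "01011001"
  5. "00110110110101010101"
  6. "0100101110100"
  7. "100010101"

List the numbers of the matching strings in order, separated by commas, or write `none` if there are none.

1 → no match — must end with "01"
2 → no match — must end with "01"
3 → no match — must end with "01"
4 → match
5 → match
6 → no match — must end with "01"
7 → no match — must start with "0"

4, 5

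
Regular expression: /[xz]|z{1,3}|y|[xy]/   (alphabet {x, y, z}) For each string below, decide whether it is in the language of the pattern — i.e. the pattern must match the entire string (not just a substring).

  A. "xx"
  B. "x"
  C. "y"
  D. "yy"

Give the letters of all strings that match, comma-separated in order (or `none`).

A → no match
B → match
C → match
D → no match

B, C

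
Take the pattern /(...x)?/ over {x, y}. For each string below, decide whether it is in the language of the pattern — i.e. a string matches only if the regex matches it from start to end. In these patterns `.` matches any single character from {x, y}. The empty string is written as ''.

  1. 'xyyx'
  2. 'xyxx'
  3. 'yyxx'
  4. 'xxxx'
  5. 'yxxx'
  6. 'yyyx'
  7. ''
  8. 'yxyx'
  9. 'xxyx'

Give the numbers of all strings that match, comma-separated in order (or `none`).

1 → match
2 → match
3 → match
4 → match
5 → match
6 → match
7 → match
8 → match
9 → match

1, 2, 3, 4, 5, 6, 7, 8, 9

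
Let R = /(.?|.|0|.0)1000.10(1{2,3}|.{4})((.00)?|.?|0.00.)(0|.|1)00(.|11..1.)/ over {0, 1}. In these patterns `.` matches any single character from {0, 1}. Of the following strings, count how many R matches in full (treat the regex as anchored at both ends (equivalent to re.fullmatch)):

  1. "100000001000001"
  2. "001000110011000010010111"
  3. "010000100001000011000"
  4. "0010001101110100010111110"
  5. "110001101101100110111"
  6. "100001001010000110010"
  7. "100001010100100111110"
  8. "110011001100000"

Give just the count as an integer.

4

1 → no match
2 → no match
3 → match
4 → no match
5 → match
6 → match
7 → match
8 → no match
Total matched: 4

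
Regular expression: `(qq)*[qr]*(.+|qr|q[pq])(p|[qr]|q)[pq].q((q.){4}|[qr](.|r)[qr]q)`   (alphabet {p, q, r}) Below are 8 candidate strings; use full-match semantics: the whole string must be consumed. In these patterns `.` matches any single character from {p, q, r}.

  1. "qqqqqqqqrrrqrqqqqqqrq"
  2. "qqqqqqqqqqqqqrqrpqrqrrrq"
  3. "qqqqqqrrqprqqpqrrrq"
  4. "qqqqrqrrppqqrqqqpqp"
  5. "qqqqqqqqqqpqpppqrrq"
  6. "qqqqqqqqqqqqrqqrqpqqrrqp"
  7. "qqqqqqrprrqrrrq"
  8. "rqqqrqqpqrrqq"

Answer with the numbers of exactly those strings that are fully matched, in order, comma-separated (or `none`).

1 → match
2 → match
3 → match
4 → match
5 → no match
6 → no match
7 → no match
8 → match

1, 2, 3, 4, 8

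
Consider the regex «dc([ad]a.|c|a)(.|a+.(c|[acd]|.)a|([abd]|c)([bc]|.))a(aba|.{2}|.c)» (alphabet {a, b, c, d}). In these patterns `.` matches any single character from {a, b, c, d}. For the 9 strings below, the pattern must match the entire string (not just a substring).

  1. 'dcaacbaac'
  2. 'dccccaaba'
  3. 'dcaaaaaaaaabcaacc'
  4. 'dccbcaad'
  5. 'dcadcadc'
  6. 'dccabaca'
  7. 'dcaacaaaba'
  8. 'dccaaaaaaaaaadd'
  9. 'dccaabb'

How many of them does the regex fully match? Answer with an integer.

1 → match
2 → match
3 → match
4 → match
5 → match
6 → match
7 → match
8 → match
9 → match
Total matched: 9

9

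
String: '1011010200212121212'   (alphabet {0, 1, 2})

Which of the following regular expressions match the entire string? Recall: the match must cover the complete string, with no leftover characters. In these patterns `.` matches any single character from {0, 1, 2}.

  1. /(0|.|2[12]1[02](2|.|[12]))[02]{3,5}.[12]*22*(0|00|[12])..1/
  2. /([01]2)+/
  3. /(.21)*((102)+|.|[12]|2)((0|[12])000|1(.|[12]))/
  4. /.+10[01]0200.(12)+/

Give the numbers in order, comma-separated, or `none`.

1 → no match — must end with '1'
2 → no match
3 → no match
4 → match

4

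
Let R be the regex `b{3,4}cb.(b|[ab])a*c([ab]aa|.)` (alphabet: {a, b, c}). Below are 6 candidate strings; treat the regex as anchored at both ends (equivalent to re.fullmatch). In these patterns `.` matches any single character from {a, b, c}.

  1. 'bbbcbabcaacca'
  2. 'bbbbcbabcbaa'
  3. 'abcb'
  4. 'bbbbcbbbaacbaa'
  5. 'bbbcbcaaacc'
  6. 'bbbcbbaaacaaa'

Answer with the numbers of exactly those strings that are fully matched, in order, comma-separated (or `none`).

1 → no match
2. 'bbbbcbabcbaa' → match
3. 'abcb' → no match — must start with 'b'
4 → match
5. 'bbbcbcaaacc' → match
6 → match

2, 4, 5, 6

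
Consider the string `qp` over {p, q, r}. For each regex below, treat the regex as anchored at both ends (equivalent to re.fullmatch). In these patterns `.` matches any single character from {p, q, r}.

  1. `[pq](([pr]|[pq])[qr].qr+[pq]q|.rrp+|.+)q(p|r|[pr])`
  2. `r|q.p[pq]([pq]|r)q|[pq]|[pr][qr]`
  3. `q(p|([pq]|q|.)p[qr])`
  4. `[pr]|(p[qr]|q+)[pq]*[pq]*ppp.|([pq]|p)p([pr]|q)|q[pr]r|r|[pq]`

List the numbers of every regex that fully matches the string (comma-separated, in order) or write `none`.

3

1 → no match
2 → no match
3 → match
4 → no match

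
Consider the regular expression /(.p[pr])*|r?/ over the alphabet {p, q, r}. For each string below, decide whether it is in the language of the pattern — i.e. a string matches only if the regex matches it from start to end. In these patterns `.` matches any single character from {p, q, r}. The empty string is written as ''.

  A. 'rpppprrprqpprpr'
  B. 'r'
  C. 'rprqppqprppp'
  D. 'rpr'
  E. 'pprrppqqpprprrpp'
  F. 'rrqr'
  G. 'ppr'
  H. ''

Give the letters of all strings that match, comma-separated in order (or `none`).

A → match
B → match
C → match
D → match
E → no match
F → no match
G → match
H → match

A, B, C, D, G, H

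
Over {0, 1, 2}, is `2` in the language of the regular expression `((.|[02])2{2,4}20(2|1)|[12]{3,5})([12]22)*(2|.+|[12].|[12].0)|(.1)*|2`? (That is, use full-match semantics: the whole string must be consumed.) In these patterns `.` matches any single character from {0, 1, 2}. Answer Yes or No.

Yes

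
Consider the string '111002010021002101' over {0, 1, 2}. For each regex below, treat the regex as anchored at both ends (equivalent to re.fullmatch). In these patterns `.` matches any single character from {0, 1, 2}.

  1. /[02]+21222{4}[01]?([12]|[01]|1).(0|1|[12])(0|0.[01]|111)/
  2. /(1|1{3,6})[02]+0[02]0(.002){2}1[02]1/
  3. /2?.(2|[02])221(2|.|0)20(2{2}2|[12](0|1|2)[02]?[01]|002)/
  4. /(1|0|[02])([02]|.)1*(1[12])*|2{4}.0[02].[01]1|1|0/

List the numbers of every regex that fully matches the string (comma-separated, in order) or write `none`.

2

1 → no match
2 → match
3 → no match
4 → no match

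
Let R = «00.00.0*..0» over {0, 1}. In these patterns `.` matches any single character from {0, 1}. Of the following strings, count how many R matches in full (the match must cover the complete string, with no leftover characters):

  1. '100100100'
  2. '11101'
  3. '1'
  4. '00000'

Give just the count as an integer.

0

1. '100100100' → no match — must start with '00'
2. '11101' → no match — must start with '00'
3. '1' → no match — must start with '00'
4. '00000' → no match
Total matched: 0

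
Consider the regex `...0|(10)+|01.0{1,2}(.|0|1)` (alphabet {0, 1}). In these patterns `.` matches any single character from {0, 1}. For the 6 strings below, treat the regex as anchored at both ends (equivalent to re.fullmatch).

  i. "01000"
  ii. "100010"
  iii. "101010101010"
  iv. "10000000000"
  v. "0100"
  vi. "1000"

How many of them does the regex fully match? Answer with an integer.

4

i → match
ii → no match
iii → match
iv → no match
v → match
vi → match
Total matched: 4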